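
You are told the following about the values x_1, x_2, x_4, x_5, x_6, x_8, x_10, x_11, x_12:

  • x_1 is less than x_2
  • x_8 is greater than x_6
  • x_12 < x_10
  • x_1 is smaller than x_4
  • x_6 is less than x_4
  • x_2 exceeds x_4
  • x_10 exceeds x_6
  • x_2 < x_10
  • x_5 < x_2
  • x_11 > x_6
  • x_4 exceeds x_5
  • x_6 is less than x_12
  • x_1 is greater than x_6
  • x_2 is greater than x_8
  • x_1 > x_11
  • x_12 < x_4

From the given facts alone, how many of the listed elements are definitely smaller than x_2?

Directly below x_2: x_8, x_1, x_5, x_4.
One step further: x_6, x_11, x_12 (7 so far).
Nothing else is reachable below x_2; 7 in all.

7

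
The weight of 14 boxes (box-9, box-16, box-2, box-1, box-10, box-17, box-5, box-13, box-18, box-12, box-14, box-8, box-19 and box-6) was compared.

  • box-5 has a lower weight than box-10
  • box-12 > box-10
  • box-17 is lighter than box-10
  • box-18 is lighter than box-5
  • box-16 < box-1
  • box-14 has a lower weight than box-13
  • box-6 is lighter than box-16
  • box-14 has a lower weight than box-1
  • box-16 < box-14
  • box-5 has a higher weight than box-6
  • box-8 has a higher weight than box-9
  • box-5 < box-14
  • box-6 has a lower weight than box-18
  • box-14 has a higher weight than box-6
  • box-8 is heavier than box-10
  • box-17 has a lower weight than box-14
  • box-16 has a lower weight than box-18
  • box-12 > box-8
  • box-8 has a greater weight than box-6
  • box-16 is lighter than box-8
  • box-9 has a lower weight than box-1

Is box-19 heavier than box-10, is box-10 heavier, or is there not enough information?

Following every chain through box-10: above box-10 we get box-8, box-12; below box-10 we get box-6, box-16, box-18, box-5, box-17.
box-19 is not reached, and no chain runs the other way from box-19 to box-10.
So the given relations leave the order of box-10 and box-19 undetermined.

undetermined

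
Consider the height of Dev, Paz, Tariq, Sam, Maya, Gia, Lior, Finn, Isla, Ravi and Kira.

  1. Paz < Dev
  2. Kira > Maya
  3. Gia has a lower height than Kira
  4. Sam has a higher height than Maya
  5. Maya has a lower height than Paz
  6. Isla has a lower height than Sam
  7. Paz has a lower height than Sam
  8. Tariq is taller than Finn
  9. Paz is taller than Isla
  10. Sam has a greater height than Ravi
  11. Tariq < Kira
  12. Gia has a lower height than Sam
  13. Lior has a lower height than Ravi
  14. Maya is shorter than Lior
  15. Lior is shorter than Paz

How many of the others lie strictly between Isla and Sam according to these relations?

1

Chaining upward from Isla reaches: Paz, Dev.
Chaining downward from Sam reaches: Maya, Lior, Gia, Ravi, Paz.
Strictly between Isla and Sam are those in both lists: Paz — 1 element.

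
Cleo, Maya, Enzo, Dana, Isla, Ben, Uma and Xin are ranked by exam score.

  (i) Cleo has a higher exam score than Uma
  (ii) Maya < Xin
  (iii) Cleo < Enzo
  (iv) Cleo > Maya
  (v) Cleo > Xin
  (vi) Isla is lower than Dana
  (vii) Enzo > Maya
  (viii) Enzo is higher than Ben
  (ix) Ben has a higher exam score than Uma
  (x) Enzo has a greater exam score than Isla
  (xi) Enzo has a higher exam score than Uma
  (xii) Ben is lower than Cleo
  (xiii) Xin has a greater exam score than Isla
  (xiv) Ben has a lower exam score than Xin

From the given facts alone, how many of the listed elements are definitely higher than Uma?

From Uma the given relations immediately reach Ben, Cleo, Enzo.
From those, Xin — 4 in total.
Nothing else is reachable above Uma; 4 in all.

4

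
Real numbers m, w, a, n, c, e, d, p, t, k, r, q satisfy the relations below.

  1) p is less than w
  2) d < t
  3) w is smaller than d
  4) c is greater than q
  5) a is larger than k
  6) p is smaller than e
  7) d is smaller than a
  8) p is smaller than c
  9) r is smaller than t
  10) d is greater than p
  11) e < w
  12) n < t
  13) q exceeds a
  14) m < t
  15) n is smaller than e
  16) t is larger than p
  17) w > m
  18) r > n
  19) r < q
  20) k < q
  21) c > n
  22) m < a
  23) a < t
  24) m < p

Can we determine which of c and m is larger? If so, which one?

c

m < p < e < w < d < a < q < c, by transitivity through p, e, w, d, a, q.
So c is larger.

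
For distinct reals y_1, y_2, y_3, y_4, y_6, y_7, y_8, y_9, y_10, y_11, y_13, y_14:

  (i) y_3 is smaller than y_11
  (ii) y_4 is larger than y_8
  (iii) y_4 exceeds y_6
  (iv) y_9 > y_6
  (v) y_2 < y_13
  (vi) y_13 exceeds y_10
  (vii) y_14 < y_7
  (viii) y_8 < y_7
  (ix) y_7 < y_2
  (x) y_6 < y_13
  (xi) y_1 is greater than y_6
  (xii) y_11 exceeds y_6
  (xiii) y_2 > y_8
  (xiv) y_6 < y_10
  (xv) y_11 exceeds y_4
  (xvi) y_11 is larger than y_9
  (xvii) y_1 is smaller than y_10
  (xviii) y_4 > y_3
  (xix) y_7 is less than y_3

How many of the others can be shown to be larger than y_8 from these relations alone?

6

From y_8 the given relations immediately reach y_7, y_4, y_2.
From those, y_3, y_11, y_13 — 6 in total.
Nothing else is reachable above y_8; 6 in all.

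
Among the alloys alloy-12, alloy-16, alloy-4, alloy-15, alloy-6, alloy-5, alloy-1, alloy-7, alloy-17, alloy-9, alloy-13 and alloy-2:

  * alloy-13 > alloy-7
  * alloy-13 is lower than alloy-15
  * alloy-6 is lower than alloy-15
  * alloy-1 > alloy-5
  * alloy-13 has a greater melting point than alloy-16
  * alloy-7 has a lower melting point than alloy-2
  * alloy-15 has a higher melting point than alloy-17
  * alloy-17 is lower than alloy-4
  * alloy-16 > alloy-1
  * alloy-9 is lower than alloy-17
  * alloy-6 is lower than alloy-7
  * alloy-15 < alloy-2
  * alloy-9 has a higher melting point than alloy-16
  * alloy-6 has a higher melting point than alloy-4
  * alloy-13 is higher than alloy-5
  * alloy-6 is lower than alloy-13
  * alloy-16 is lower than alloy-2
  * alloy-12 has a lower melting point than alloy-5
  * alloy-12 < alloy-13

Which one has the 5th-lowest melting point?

The consecutive relations fix a unique order: alloy-12 < alloy-5 < alloy-1 < alloy-16 < alloy-9 < alloy-17 < alloy-4 < alloy-6 < alloy-7 < alloy-13 < alloy-15 < alloy-2.
Counting 5 from the smallest end gives alloy-9.

alloy-9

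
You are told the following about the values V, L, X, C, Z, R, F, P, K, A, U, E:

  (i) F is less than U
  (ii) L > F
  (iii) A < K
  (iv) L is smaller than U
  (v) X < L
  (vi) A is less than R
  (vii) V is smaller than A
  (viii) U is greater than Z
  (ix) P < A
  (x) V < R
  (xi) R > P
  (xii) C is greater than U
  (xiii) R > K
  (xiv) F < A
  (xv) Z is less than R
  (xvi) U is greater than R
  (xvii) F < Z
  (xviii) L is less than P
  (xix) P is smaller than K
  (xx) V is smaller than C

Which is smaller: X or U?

Link the given pairs in sequence: X < L; L < P; P < A; A < R; R < U.
Chaining these gives X < L < P < A < R < U.
So X < U; X is the smaller of the two.

X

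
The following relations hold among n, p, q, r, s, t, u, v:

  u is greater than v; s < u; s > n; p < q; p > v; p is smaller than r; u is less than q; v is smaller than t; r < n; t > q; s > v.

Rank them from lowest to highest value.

Each adjacent pair is fixed by a given relation: v < p; p < r; r < n; n < s; s < u; u < q; q < t. Chaining them end to end gives the full order.

v < p < r < n < s < u < q < t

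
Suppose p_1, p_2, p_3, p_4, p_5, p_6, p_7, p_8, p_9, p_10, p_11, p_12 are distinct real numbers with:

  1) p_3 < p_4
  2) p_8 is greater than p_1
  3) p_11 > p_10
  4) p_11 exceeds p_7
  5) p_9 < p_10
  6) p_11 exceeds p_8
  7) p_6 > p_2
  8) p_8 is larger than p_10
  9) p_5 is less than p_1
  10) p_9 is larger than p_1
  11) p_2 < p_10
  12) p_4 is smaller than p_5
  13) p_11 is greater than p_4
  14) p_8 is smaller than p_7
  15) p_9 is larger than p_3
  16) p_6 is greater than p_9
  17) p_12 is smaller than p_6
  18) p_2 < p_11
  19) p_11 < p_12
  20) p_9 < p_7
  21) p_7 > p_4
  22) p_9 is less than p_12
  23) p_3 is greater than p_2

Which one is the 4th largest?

Piecing the relations together gives one ordering: p_2 < p_3 < p_4 < p_5 < p_1 < p_9 < p_10 < p_8 < p_7 < p_11 < p_12 < p_6.
Counting 4 from the largest end gives p_7.

p_7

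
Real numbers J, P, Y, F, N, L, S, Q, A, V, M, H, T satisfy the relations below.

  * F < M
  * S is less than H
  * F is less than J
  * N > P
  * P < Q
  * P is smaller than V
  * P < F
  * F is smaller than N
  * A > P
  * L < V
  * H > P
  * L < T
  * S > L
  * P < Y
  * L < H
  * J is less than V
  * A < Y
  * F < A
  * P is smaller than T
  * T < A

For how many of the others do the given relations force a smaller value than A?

4

Directly below A: P, F, T.
One step further: L (4 so far).
No other element is forced below A by the given relations, so the count is 4.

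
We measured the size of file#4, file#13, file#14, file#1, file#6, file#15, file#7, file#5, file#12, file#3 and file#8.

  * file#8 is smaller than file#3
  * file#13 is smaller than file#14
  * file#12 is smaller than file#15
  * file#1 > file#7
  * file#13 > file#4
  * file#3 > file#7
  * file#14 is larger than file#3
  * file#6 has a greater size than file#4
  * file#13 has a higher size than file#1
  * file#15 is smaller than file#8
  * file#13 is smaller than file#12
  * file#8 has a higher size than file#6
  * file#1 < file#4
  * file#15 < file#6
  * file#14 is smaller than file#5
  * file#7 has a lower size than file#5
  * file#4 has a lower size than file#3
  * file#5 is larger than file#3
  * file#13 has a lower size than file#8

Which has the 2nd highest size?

file#14

Chaining the given pairs: file#7 < file#1 < file#4 < file#13 < file#12 < file#15 < file#6 < file#8 < file#3 < file#14 < file#5.
The 2nd largest is file#14.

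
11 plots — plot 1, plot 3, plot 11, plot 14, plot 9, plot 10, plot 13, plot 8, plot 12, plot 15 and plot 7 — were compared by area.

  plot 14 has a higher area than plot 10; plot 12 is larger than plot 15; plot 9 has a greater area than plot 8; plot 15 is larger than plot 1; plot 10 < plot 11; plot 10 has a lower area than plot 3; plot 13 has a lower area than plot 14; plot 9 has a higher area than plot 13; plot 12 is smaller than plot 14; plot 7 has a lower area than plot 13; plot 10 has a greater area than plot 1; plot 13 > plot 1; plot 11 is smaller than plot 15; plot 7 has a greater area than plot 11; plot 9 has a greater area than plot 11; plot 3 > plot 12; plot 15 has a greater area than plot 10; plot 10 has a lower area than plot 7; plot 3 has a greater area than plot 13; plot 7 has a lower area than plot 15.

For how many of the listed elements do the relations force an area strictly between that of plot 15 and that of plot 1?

The relations place plot 1 below plot 15. An element lies strictly between them when it is forced above plot 1 and also forced below plot 15.
Above plot 1: {plot 10, plot 11, plot 7, plot 13, plot 12, plot 9, plot 14, plot 3}. Below plot 15: {plot 10, plot 11, plot 7}.
Intersection: {plot 10, plot 11, plot 7} — 3.

3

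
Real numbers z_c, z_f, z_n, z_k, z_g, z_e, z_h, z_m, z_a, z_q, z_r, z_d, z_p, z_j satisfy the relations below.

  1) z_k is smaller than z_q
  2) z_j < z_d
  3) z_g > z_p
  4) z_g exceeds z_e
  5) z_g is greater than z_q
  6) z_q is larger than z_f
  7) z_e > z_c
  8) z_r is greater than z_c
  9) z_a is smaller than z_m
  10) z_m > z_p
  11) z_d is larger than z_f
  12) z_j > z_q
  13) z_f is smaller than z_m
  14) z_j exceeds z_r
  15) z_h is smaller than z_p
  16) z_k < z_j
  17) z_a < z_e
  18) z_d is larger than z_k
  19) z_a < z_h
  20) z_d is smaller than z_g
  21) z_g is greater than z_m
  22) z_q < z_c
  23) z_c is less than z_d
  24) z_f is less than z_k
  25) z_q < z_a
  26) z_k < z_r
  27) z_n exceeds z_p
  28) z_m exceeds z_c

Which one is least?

z_k is not least since z_f < z_k; z_q is not least since z_f < z_q; z_a is not least since z_q < z_a; z_c is not least since z_q < z_c; z_r is not least since z_c < z_r; z_h is not least since z_a < z_h; z_p is not least since z_h < z_p; z_j is not least since z_q < z_j; z_d is not least since z_c < z_d; z_n is not least since z_p < z_n; z_e is not least since z_c < z_e; z_m is not least since z_c < z_m; z_g is not least since z_m < z_g.
Only z_f has nothing below it, so z_f is the least.

z_f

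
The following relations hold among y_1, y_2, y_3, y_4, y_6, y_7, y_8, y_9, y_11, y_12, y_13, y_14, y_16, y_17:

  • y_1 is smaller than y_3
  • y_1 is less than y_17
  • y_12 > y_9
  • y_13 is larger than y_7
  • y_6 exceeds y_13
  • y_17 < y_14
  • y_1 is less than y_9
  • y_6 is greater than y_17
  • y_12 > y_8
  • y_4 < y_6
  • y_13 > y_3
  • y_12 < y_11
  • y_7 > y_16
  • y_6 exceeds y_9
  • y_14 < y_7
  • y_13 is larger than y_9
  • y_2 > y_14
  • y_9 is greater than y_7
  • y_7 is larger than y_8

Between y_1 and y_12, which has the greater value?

The relevant relations are y_1 < y_17; y_17 < y_14; y_14 < y_7; y_7 < y_9; y_9 < y_12.
Together: y_1 < y_17 < y_14 < y_7 < y_9 < y_12.
So y_1 < y_12; y_12 is the larger of the two.

y_12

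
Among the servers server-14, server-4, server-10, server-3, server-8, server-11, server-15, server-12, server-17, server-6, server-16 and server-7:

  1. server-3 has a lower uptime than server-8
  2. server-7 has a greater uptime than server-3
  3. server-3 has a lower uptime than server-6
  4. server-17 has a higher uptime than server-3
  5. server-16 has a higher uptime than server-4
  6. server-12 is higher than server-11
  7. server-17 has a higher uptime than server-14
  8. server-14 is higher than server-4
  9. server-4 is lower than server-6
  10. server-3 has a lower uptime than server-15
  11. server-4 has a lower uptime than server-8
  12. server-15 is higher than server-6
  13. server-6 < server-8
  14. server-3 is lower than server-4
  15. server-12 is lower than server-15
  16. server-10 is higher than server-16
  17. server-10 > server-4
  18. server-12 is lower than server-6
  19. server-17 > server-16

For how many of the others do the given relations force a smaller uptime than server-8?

5

Directly below server-8: server-3, server-4, server-6.
One step further: server-12 (4 so far).
One step further: server-11 (5 so far).
Nothing else is reachable below server-8; 5 in all.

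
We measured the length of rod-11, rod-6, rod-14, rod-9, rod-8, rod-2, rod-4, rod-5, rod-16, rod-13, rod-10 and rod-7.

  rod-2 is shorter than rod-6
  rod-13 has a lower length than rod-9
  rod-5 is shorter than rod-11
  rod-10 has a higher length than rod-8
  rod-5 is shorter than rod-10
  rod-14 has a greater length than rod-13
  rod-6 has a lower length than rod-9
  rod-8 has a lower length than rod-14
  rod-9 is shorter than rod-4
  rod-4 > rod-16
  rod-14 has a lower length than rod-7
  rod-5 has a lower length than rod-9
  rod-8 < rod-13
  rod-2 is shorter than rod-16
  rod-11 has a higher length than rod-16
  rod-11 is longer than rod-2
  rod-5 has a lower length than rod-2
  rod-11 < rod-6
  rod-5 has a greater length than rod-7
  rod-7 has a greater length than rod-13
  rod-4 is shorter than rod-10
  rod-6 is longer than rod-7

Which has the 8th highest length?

rod-5

The consecutive relations fix a unique order: rod-8 < rod-13 < rod-14 < rod-7 < rod-5 < rod-2 < rod-16 < rod-11 < rod-6 < rod-9 < rod-4 < rod-10.
The 8th largest is rod-5.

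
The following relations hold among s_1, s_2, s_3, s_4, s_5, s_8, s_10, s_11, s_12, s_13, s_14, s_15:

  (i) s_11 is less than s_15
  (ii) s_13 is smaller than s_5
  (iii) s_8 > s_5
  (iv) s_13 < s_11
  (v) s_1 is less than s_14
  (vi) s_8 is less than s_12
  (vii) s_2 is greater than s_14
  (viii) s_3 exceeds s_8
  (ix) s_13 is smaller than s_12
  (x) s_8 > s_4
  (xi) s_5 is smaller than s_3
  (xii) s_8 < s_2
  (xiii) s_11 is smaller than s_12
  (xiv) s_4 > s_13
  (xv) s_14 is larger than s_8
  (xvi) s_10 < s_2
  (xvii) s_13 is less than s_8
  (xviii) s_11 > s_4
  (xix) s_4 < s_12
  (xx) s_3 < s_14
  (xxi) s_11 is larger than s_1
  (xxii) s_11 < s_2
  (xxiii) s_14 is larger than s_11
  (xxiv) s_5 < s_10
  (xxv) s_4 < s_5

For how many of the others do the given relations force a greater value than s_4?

9

The elements the relations force above s_4 are s_5, s_11, s_8, s_10, s_3, s_14, s_12, s_2, s_15 — no chain reaches any other.
That is 9.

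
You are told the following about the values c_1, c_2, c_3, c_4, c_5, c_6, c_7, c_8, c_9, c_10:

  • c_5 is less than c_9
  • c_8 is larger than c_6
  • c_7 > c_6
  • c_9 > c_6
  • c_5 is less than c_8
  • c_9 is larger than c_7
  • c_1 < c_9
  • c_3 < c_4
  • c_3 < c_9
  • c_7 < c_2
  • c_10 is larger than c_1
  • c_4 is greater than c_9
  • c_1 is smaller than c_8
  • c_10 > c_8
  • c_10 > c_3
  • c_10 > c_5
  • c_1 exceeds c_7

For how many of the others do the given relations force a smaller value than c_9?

Directly below c_9: c_6, c_5, c_3, c_7, c_1.
No other element is forced below c_9 by the given relations, so the count is 5.

5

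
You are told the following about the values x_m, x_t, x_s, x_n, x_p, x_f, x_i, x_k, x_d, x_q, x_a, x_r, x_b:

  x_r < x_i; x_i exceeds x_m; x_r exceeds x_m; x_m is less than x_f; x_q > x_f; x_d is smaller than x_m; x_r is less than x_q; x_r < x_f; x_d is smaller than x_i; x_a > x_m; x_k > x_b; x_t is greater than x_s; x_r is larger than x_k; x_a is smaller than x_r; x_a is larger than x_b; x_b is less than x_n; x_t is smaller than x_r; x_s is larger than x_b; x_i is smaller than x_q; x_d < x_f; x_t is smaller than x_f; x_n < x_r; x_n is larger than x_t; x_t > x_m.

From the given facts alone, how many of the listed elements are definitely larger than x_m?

The elements the relations force above x_m are x_a, x_t, x_n, x_r, x_f, x_i, x_q — no chain reaches any other.
That is 7.

7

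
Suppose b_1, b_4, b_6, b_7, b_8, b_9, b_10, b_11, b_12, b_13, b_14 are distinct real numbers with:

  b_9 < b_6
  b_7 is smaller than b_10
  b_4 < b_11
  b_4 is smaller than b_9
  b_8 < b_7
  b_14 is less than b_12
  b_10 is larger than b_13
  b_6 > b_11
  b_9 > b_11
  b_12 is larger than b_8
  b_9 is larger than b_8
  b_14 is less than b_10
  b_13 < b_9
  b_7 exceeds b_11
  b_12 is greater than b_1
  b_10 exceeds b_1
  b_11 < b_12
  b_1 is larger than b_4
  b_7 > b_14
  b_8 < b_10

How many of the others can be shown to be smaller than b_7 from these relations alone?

Directly below b_7: b_8, b_11, b_14.
One step further: b_4 (4 so far).
Nothing else is reachable below b_7; 4 in all.

4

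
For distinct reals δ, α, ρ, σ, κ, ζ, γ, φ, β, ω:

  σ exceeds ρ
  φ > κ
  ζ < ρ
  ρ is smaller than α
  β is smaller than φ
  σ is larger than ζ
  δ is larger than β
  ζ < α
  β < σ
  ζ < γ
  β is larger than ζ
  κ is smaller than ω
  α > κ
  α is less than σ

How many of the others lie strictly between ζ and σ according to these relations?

Chaining upward from ζ reaches: ρ, β, α, δ, γ, φ.
Chaining downward from σ reaches: κ, ρ, β, α.
Strictly between ζ and σ are those in both lists: ρ, β, α — 3 elements.

3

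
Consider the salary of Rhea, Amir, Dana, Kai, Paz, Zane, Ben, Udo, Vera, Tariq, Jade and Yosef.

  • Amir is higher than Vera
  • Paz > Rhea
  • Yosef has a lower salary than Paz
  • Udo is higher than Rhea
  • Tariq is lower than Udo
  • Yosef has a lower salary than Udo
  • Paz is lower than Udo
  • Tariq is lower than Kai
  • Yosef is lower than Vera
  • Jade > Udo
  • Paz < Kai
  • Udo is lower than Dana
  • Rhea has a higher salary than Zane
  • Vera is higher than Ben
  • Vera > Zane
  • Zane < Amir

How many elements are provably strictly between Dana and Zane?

Chaining upward from Zane reaches: Rhea, Paz, Kai, Udo, Vera, Jade, Amir.
Chaining downward from Dana reaches: Yosef, Tariq, Rhea, Paz, Udo.
Strictly between Zane and Dana are those in both lists: Rhea, Paz, Udo — 3 elements.

3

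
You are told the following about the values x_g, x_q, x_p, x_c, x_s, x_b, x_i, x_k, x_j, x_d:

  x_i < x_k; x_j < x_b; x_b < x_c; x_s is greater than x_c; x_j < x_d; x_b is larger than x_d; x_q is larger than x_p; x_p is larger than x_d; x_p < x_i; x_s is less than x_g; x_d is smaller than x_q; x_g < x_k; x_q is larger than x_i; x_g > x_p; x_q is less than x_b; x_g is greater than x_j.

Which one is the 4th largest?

x_c

Chaining the given pairs: x_j < x_d < x_p < x_i < x_q < x_b < x_c < x_s < x_g < x_k.
Counting 4 from the largest end gives x_c.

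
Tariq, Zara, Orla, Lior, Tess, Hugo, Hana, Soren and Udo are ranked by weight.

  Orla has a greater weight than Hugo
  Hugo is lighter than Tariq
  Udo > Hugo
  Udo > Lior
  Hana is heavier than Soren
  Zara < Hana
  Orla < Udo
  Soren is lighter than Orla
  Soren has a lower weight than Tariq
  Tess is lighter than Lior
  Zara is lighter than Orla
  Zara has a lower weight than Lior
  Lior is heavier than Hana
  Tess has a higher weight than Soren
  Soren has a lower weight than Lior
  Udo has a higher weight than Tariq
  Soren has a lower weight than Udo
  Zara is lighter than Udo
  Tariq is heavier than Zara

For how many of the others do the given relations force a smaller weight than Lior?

4

Directly below Lior: Zara, Soren, Hana, Tess.
No other element is forced below Lior by the given relations, so the count is 4.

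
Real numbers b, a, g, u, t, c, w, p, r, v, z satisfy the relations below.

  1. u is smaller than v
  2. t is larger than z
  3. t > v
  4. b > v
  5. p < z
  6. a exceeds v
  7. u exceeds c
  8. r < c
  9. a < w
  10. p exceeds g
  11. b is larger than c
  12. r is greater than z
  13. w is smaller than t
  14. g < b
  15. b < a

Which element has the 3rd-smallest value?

z

Piecing the relations together gives one ordering: g < p < z < r < c < u < v < b < a < w < t.
The 3rd smallest is z.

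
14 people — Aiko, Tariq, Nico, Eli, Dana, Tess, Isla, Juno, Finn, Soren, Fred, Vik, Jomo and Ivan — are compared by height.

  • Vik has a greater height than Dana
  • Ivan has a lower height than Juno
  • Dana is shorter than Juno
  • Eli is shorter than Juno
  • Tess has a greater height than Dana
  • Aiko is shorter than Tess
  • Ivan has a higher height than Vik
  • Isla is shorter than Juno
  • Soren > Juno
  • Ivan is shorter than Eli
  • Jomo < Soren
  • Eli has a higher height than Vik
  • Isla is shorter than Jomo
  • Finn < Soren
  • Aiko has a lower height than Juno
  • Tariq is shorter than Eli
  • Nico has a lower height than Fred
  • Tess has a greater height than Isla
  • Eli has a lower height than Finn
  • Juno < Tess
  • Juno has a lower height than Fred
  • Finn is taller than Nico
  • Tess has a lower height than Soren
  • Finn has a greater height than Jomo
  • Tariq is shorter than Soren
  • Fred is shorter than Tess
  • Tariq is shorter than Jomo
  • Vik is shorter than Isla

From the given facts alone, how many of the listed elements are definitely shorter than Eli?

From Eli the given relations immediately reach Tariq, Vik, Ivan.
From those, Dana — 4 in total.
Nothing else is reachable below Eli; 4 in all.

4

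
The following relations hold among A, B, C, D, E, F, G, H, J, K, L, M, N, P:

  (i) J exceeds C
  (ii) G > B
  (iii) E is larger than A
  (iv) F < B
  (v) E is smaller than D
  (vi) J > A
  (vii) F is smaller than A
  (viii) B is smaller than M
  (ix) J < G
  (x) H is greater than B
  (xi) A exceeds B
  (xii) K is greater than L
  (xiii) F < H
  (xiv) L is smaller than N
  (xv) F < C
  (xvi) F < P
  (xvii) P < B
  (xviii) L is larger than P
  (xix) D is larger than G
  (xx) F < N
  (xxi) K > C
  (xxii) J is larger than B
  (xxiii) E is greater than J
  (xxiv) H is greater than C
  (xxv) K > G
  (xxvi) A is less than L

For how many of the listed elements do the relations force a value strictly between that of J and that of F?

4

Chaining upward from F reaches: P, B, C, M, A, L, G, E, D, N, K, H.
Chaining downward from J reaches: P, B, C, A.
Strictly between F and J are those in both lists: P, B, C, A — 4 elements.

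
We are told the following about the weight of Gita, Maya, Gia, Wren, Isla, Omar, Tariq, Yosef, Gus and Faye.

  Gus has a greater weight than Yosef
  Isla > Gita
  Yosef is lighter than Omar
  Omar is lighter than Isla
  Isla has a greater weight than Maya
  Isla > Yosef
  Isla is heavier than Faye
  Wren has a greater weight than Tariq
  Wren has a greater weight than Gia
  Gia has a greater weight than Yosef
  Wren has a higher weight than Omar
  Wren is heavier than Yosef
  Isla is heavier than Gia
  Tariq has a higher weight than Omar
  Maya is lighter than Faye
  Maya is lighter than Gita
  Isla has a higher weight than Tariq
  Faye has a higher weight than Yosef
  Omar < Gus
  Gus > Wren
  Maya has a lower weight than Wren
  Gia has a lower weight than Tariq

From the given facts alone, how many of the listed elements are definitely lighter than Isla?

7

Directly below Isla: Yosef, Maya, Gita, Omar, Faye, Gia, Tariq.
No other element is forced below Isla by the given relations, so the count is 7.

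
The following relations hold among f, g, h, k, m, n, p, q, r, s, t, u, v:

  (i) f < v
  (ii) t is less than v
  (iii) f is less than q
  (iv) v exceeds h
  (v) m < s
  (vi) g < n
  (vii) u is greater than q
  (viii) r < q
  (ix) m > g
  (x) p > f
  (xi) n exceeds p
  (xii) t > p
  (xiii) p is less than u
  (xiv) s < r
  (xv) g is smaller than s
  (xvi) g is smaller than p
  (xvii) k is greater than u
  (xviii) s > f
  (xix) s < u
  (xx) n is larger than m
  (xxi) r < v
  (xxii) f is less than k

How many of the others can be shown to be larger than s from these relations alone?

5

From s the given relations immediately reach r, u.
From those, q, v, k — 5 in total.
No other element is forced above s by the given relations, so the count is 5.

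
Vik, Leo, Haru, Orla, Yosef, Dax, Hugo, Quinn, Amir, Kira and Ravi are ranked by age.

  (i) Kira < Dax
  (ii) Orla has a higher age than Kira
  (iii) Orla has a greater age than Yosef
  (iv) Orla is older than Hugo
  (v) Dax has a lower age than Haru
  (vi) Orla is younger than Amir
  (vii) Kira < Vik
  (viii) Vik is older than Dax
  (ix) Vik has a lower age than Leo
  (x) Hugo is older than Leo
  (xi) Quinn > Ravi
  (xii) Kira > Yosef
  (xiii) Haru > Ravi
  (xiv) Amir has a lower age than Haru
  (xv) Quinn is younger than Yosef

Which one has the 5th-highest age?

Leo

Chaining the given pairs: Ravi < Quinn < Yosef < Kira < Dax < Vik < Leo < Hugo < Orla < Amir < Haru.
Counting 5 from the largest end gives Leo.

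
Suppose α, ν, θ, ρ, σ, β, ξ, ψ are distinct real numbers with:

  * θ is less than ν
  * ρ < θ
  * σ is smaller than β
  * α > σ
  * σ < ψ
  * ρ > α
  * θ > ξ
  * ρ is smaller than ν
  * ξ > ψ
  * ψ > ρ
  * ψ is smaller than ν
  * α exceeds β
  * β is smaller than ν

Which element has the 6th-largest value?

α

Chaining the given pairs: σ < β < α < ρ < ψ < ξ < θ < ν.
The 6th largest is α.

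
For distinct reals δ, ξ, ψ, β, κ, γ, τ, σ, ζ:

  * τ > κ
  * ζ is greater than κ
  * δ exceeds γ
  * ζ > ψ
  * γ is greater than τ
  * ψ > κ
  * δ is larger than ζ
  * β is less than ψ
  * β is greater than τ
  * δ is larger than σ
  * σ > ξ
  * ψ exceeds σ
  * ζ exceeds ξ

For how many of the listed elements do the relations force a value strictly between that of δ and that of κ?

The relations place κ below δ. An element lies strictly between them when it is forced above κ and also forced below δ.
Above κ: {τ, β, ψ, ζ, γ}. Below δ: {ξ, τ, σ, β, ψ, ζ, γ}.
Intersection: {τ, β, ψ, ζ, γ} — 5.

5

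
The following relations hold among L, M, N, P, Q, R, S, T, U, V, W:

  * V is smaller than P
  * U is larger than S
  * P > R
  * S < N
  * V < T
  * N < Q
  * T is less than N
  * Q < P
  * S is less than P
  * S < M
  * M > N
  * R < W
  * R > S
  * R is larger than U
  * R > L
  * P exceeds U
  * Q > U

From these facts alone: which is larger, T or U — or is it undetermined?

Following every chain through U: above U we get R, Q, W, P; below U we get S.
T is not reached, and no chain runs the other way from T to U.
So the given relations leave the order of U and T undetermined.

undetermined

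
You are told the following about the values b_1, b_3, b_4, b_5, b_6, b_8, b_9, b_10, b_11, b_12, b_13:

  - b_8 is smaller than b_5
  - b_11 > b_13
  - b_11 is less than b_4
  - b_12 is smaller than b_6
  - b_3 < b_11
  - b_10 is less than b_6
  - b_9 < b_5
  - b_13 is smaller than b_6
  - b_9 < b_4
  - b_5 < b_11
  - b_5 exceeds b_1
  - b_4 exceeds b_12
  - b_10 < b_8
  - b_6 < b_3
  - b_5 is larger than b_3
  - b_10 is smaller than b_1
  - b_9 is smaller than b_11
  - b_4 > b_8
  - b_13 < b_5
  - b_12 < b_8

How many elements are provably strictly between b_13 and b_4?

The relations place b_13 below b_4. An element lies strictly between them when it is forced above b_13 and also forced below b_4.
Above b_13: {b_6, b_3, b_5, b_11}. Below b_4: {b_10, b_12, b_9, b_1, b_6, b_3, b_8, b_5, b_11}.
Intersection: {b_6, b_3, b_5, b_11} — 4.

4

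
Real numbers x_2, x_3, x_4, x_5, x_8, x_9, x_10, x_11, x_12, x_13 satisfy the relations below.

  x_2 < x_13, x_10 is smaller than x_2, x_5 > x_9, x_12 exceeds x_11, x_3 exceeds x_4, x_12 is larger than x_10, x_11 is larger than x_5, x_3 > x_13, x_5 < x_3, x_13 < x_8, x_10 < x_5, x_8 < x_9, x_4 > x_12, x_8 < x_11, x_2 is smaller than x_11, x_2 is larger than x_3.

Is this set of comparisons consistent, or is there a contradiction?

inconsistent

We have x_3 < x_2 stated directly, yet also x_2 < x_13 < x_8 < x_9 < x_5 < x_11 < x_12 < x_4 < x_3 by chaining the others — so x_2 < x_3. Contradiction.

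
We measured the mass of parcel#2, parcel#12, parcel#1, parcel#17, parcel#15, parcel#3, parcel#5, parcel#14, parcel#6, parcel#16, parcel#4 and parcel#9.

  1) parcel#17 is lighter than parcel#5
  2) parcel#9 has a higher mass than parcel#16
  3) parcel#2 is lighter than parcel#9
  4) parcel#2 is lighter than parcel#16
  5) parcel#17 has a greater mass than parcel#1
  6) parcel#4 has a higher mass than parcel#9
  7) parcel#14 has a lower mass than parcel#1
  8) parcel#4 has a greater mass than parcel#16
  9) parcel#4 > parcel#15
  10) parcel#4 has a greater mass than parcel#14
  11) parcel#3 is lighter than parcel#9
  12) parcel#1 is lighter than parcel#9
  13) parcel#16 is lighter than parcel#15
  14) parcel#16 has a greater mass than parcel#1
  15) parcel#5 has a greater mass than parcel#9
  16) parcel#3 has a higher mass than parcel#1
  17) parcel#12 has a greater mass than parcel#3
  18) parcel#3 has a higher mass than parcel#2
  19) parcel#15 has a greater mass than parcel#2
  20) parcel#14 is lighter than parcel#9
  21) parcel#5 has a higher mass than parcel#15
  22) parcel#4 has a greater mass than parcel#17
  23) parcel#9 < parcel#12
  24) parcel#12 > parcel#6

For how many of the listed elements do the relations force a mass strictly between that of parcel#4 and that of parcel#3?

The relations place parcel#3 below parcel#4. An element lies strictly between them when it is forced above parcel#3 and also forced below parcel#4.
Above parcel#3: {parcel#9, parcel#12, parcel#5}. Below parcel#4: {parcel#14, parcel#2, parcel#1, parcel#16, parcel#15, parcel#9, parcel#17}.
Intersection: {parcel#9} — 1.

1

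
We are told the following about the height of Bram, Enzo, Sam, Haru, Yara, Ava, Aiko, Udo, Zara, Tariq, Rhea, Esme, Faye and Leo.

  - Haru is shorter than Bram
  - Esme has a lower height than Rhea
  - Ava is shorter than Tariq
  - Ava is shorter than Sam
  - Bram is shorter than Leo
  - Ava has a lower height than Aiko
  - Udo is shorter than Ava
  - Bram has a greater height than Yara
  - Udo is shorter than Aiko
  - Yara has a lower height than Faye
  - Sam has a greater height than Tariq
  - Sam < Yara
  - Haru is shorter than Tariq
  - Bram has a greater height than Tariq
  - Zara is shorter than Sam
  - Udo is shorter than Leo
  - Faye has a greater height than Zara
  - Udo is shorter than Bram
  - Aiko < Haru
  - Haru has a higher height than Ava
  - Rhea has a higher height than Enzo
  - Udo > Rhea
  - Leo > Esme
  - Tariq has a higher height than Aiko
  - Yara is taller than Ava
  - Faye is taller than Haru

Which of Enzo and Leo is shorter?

Enzo

Enzo < Rhea and Rhea < Udo give Enzo < Udo.
With Udo < Ava: Enzo < Rhea < Udo < Ava.
With Ava < Haru: Enzo < Rhea < Udo < Ava < Haru.
Then Haru < Tariq extends the chain to Tariq.
Then Tariq < Sam extends the chain to Sam.
With Sam < Yara: Enzo < Rhea < Udo < Ava < Haru < Tariq < Sam < Yara.
Then Yara < Bram extends the chain to Bram.
With Bram < Leo: Enzo < Rhea < Udo < Ava < Haru < Tariq < Sam < Yara < Bram < Leo.
So Enzo < Leo; Enzo is the shorter of the two.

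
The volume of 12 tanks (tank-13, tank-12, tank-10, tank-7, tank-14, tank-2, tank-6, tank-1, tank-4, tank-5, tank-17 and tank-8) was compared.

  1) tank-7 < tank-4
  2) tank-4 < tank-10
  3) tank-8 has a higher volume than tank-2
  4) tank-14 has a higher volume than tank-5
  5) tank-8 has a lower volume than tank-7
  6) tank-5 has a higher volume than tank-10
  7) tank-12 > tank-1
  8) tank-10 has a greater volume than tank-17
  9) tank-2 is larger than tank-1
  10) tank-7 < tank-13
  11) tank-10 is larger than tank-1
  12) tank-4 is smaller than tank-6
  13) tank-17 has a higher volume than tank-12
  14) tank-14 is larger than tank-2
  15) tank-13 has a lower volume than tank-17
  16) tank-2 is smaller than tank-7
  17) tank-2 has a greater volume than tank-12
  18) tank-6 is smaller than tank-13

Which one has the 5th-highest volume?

tank-13

The consecutive relations fix a unique order: tank-1 < tank-12 < tank-2 < tank-8 < tank-7 < tank-4 < tank-6 < tank-13 < tank-17 < tank-10 < tank-5 < tank-14.
Counting 5 from the largest end gives tank-13.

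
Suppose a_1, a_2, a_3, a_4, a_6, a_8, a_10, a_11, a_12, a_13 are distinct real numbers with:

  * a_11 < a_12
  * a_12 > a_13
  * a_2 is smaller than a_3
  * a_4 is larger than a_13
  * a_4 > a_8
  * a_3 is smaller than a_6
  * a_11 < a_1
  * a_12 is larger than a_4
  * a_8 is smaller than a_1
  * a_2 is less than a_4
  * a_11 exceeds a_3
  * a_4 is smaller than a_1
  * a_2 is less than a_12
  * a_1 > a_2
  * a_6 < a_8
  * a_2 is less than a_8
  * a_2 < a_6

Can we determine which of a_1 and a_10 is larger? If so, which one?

undetermined

Following every chain through a_10: nothing is chained to a_10.
a_1 is not reached, and no chain runs the other way from a_1 to a_10.
So the given relations leave the order of a_10 and a_1 undetermined.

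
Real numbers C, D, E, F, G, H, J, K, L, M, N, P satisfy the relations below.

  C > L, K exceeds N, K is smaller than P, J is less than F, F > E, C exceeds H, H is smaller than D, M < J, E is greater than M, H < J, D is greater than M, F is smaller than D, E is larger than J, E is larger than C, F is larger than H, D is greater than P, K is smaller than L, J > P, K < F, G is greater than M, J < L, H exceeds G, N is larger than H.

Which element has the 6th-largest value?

J

The consecutive relations fix a unique order: M < G < H < N < K < P < J < L < C < E < F < D.
The 6th largest is J.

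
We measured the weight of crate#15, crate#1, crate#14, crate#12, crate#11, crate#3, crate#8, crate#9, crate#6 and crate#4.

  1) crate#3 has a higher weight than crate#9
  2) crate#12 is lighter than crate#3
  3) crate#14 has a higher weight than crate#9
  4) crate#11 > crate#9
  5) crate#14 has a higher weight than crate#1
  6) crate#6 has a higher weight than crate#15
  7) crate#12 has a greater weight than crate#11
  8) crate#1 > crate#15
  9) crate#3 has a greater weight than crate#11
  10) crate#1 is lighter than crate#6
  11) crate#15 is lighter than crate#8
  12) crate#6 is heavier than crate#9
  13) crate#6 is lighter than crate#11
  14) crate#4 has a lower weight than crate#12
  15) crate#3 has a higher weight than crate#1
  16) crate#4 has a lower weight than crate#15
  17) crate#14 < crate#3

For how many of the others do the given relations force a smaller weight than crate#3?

8

From crate#3 the given relations immediately reach crate#9, crate#1, crate#14, crate#11, crate#12.
From those, crate#4, crate#15, crate#6 — 8 in total.
Nothing else is reachable below crate#3; 8 in all.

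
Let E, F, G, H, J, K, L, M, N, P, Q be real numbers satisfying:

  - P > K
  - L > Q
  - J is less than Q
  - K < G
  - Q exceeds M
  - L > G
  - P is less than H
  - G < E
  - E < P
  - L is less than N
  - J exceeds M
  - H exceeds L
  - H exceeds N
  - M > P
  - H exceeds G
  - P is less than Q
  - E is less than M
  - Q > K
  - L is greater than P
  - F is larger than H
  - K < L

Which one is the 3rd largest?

Chaining the given pairs: K < G < E < P < M < J < Q < L < N < H < F.
The 3rd largest is N.

N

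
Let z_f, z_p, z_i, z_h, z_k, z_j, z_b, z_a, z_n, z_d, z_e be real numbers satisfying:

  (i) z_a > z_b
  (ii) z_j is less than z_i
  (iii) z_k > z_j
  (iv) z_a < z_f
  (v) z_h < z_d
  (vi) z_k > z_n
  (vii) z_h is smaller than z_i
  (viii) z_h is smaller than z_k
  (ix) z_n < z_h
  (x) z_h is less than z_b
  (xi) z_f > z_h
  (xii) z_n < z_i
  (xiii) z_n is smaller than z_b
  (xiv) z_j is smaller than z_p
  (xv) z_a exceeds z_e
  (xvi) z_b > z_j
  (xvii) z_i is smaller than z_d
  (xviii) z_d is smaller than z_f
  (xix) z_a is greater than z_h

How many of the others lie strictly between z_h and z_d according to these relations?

1

Chaining upward from z_h reaches: z_b, z_k, z_i, z_a, z_f.
Chaining downward from z_d reaches: z_j, z_n, z_i.
Strictly between z_h and z_d are those in both lists: z_i — 1 element.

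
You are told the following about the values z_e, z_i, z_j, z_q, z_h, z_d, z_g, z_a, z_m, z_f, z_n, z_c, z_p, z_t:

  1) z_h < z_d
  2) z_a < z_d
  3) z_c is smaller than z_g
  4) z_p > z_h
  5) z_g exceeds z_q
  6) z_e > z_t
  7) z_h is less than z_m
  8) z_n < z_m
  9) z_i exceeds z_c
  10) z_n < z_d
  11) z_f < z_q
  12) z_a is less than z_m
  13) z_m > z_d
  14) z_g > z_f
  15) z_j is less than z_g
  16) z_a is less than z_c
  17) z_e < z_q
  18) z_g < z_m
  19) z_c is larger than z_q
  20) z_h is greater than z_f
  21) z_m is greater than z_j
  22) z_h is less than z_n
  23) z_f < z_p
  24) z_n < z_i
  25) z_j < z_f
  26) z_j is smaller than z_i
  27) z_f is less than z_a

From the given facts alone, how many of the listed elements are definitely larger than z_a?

5

The elements the relations force above z_a are z_d, z_c, z_g, z_i, z_m — no chain reaches any other.
That is 5.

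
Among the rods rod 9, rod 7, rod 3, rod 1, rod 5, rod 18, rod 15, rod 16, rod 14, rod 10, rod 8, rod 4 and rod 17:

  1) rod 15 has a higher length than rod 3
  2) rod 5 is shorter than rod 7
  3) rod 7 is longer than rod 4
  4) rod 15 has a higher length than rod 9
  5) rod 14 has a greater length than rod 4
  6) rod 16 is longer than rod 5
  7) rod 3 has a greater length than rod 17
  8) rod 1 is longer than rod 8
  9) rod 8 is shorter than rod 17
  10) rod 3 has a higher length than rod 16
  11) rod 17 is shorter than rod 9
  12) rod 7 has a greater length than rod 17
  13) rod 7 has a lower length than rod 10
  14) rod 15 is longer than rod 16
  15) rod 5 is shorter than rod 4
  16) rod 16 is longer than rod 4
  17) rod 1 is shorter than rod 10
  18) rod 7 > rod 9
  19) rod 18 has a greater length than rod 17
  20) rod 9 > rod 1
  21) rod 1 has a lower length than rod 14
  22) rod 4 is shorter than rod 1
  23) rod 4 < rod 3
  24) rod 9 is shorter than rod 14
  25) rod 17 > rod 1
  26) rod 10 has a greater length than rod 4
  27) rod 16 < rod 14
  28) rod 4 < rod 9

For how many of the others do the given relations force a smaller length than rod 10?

7

The elements the relations force below rod 10 are rod 5, rod 8, rod 4, rod 1, rod 17, rod 9, rod 7 — no chain reaches any other.
That is 7.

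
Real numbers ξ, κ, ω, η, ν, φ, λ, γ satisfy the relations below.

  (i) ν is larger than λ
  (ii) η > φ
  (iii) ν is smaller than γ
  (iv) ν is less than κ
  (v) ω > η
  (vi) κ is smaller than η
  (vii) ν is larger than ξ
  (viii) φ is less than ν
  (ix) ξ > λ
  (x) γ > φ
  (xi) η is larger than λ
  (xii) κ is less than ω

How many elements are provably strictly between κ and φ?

1

Chaining upward from φ reaches: ν, η, ω, γ.
Chaining downward from κ reaches: λ, ξ, ν.
Strictly between φ and κ are those in both lists: ν — 1 element.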